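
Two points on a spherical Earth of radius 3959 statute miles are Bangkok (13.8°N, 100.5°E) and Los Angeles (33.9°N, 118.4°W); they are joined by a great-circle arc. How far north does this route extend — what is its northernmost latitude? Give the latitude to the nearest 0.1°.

The great circle lies in the plane with unit normal n̂ = (p₁ × p₂)/|p₁ × p₂|.
Here n̂_z ≈ +0.582; the vertex latitude is φ_max = arccos|n̂_z| ≈ 54.4°.
Check via Clairaut: cos φ_max = |cos φ₁| · sin C = cos(13.8°)·sin(36.8°) ≈ 0.582, again giving ≈ 54.4°.

≈ 54.4°N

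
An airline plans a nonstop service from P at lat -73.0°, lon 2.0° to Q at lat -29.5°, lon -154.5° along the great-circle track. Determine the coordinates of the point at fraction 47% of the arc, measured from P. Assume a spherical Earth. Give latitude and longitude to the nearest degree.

Write both endpoints as unit vectors p₁, p₂ with components (cos φ cos λ, cos φ sin λ, sin φ).
The central angle between the endpoints is δ = arccos(p₁·p₂) ≈ 1.331 rad (76.3°).
Interpolate at f = 0.47 with slerp weights a = sin((1−f)δ)/sin δ ≈ 0.667, b = sin(fδ)/sin δ ≈ 0.603.
p = a·p₁ + b·p₂ ≈ (-0.279, -0.219, -0.935); φ = arcsin(p_z) ≈ -69.25°, λ = atan2(p_y, p_x) ≈ -141.81°.

≈ lat -69°, lon -142°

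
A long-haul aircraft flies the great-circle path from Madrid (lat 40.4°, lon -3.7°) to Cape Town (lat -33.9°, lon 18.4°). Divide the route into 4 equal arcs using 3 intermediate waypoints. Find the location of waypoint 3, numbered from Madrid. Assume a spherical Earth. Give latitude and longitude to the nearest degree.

≈ lat -15°, lon 13°

Convert each endpoint to a unit vector on the sphere (x = cos φ cos λ, y = cos φ sin λ, z = sin φ).
The central angle between the endpoints is δ = arccos(p₁·p₂) ≈ 1.345 rad (77.0°).
Interpolate at f = 3/4 with slerp weights a = sin((1−f)δ)/sin δ ≈ 0.338, b = sin(fδ)/sin δ ≈ 0.868.
p = a·p₁ + b·p₂ ≈ (0.941, 0.211, -0.265); φ = arcsin(p_z) ≈ -15.36°, λ = atan2(p_y, p_x) ≈ 12.63°.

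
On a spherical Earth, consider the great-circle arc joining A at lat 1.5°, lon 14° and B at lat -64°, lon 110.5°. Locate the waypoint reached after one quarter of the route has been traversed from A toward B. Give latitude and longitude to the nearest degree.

≈ lat -20°, lon 25°

Write both endpoints as unit vectors p₁, p₂ with components (cos φ cos λ, cos φ sin λ, sin φ).
The central angle between the endpoints is δ = arccos(p₁·p₂) ≈ 1.644 rad (94.2°).
Interpolate at f = 1/4 with slerp weights a = sin((1−f)δ)/sin δ ≈ 0.946, b = sin(fδ)/sin δ ≈ 0.401.
p = a·p₁ + b·p₂ ≈ (0.856, 0.393, -0.335); φ = arcsin(p_z) ≈ -19.59°, λ = atan2(p_y, p_x) ≈ 24.67°.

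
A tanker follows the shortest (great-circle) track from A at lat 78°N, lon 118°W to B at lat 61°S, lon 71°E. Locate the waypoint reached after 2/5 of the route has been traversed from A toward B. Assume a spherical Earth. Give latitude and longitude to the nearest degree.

≈ lat 36°N, lon 79°E

The haversine formula gives a central angle δ ≈ 2.841 rad (162.8°) between the endpoints.
Interpolate at f = 2/5 with slerp weights a = sin((1−f)δ)/sin δ ≈ 3.344, b = sin(fδ)/sin δ ≈ 3.060.
p = a·p₁ + b·p₂ ≈ (0.157, 0.789, 0.594); φ = arcsin(p_z) ≈ 36.45°, λ = atan2(p_y, p_x) ≈ 78.77°.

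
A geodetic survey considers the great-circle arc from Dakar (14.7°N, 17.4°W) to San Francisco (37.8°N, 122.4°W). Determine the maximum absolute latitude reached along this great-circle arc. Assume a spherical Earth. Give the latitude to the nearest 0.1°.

The great circle lies in the plane with unit normal n̂ = (p₁ × p₂)/|p₁ × p₂|.
Here n̂_z ≈ -0.739; the vertex latitude is φ_max = arccos|n̂_z| ≈ 42.4°.

≈ 42.4°N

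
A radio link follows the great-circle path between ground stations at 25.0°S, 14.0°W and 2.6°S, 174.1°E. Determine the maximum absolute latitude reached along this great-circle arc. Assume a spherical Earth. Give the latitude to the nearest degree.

The great circle lies in the plane with unit normal n̂ = (p₁ × p₂)/|p₁ × p₂|.
Here n̂_z ≈ -0.266; the vertex latitude is φ_max = arccos|n̂_z| ≈ 74.6°.

≈ 75°S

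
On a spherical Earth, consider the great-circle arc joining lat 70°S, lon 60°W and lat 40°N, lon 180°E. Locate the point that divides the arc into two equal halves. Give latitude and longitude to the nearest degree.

≈ lat 24°S, lon 154°W

The haversine formula gives a central angle δ ≈ 2.396 rad (137.3°) between the endpoints.
Interpolate at f = 1/2 with slerp weights a = sin((1−f)δ)/sin δ ≈ 1.374, b = sin(fδ)/sin δ ≈ 1.374.
p = a·p₁ + b·p₂ ≈ (-0.817, -0.407, -0.408); φ = arcsin(p_z) ≈ -24.07°, λ = atan2(p_y, p_x) ≈ -153.54°.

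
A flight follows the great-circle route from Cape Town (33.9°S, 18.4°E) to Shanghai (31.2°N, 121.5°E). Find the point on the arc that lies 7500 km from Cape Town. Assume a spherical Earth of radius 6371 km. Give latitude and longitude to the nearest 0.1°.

≈ (3.6°N, 78.1°E)

Write both endpoints as unit vectors p₁, p₂ with components (cos φ cos λ, cos φ sin λ, sin φ).
The central angle between the endpoints is δ = arccos(p₁·p₂) ≈ 2.037 rad (116.7°). The total great-circle distance is δ·R ≈ 2.037 × 6371 ≈ 12980 km, so the target fraction is f = 7500/12980 ≈ 0.578.
Interpolate at f ≈ 0.578 with slerp weights a = sin((1−f)δ)/sin δ ≈ 0.849, b = sin(fδ)/sin δ ≈ 1.034.
p = a·p₁ + b·p₂ ≈ (0.206, 0.977, 0.062); φ = arcsin(p_z) ≈ 3.57°, λ = atan2(p_y, p_x) ≈ 78.07°.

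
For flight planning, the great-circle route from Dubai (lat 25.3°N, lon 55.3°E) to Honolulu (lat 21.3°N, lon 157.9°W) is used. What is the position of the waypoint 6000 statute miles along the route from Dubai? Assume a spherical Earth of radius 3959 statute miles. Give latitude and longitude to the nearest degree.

≈ lat 48°N, lon 171°E

Convert each endpoint to a unit vector on the sphere (x = cos φ cos λ, y = cos φ sin λ, z = sin φ).
The central angle between the endpoints is δ = arccos(p₁·p₂) ≈ 2.153 rad (123.3°). The total great-circle distance is δ·R ≈ 2.153 × 3959 ≈ 8522 mi, so the target fraction is f = 6000/8522 ≈ 0.704.
Interpolate at f ≈ 0.704 with slerp weights a = sin((1−f)δ)/sin δ ≈ 0.712, b = sin(fδ)/sin δ ≈ 1.195.
p = a·p₁ + b·p₂ ≈ (-0.665, 0.110, 0.738); φ = arcsin(p_z) ≈ 47.60°, λ = atan2(p_y, p_x) ≈ 170.58°.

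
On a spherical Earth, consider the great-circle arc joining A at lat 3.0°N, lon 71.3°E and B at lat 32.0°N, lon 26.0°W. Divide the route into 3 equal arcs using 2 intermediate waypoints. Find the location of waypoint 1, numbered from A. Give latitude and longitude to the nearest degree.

Write both endpoints as unit vectors p₁, p₂ with components (cos φ cos λ, cos φ sin λ, sin φ).
The central angle between the endpoints is δ = arccos(p₁·p₂) ≈ 1.651 rad (94.6°).
Interpolate at f = 1/3 with slerp weights a = sin((1−f)δ)/sin δ ≈ 0.894, b = sin(fδ)/sin δ ≈ 0.525.
p = a·p₁ + b·p₂ ≈ (0.686, 0.651, 0.325); φ = arcsin(p_z) ≈ 18.95°, λ = atan2(p_y, p_x) ≈ 43.49°.

≈ lat 19°N, lon 43°E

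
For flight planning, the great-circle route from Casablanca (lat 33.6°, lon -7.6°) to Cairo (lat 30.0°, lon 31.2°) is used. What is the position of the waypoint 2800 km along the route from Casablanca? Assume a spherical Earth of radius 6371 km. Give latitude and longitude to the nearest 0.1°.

≈ lat 31.9°, lon 22.4°

Convert each endpoint to a unit vector on the sphere (x = cos φ cos λ, y = cos φ sin λ, z = sin φ).
The central angle between the endpoints is δ = arccos(p₁·p₂) ≈ 0.576 rad (33.0°). The total great-circle distance is δ·R ≈ 0.576 × 6371 ≈ 3667 km, so the target fraction is f = 2800/3667 ≈ 0.764.
Interpolate at f ≈ 0.764 with slerp weights a = sin((1−f)δ)/sin δ ≈ 0.249, b = sin(fδ)/sin δ ≈ 0.782.
p = a·p₁ + b·p₂ ≈ (0.785, 0.323, 0.529); φ = arcsin(p_z) ≈ 31.92°, λ = atan2(p_y, p_x) ≈ 22.38°.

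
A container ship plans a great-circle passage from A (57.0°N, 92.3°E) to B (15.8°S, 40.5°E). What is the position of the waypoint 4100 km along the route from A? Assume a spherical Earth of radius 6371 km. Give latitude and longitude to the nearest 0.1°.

≈ (27.3°N, 61.4°E)

From cos δ = sin φ₁ sin φ₂ + cos φ₁ cos φ₂ cos Δλ, the central angle is δ ≈ 1.475 rad (84.5°). The total great-circle distance is δ·R ≈ 1.475 × 6371 ≈ 9397 km, so the target fraction is f = 4100/9397 ≈ 0.436.
Interpolate at f ≈ 0.436 with slerp weights a = sin((1−f)δ)/sin δ ≈ 0.742, b = sin(fδ)/sin δ ≈ 0.603.
p = a·p₁ + b·p₂ ≈ (0.425, 0.781, 0.458); φ = arcsin(p_z) ≈ 27.28°, λ = atan2(p_y, p_x) ≈ 61.44°.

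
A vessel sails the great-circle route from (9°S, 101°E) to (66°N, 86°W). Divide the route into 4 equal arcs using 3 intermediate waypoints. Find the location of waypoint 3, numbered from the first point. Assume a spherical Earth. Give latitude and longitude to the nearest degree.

≈ (82°N, 127°E)

Write both endpoints as unit vectors p₁, p₂ with components (cos φ cos λ, cos φ sin λ, sin φ).
The central angle between the endpoints is δ = arccos(p₁·p₂) ≈ 2.143 rad (122.8°).
Interpolate at f = 3/4 with slerp weights a = sin((1−f)δ)/sin δ ≈ 0.607, b = sin(fδ)/sin δ ≈ 1.189.
p = a·p₁ + b·p₂ ≈ (-0.081, 0.106, 0.991); φ = arcsin(p_z) ≈ 82.32°, λ = atan2(p_y, p_x) ≈ 127.17°.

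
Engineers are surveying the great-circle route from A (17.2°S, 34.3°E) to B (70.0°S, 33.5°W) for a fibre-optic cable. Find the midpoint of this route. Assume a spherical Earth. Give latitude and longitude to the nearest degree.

Write both endpoints as unit vectors p₁, p₂ with components (cos φ cos λ, cos φ sin λ, sin φ).
The central angle between the endpoints is δ = arccos(p₁·p₂) ≈ 1.158 rad (66.3°).
Interpolate at f = 1/2 with slerp weights a = sin((1−f)δ)/sin δ ≈ 0.597, b = sin(fδ)/sin δ ≈ 0.597.
p = a·p₁ + b·p₂ ≈ (0.642, 0.209, -0.738); φ = arcsin(p_z) ≈ -47.56°, λ = atan2(p_y, p_x) ≈ 18.02°.

≈ (48°S, 18°E)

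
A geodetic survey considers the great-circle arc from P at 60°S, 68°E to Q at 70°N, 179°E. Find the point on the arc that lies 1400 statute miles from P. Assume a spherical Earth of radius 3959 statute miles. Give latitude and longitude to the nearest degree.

From cos δ = sin φ₁ sin φ₂ + cos φ₁ cos φ₂ cos Δλ, the central angle is δ ≈ 2.636 rad (151.1°). The total great-circle distance is δ·R ≈ 2.636 × 3959 ≈ 10438 mi, so the target fraction is f = 1400/10438 ≈ 0.134.
Interpolate at f ≈ 0.134 with slerp weights a = sin((1−f)δ)/sin δ ≈ 1.564, b = sin(fδ)/sin δ ≈ 0.716.
p = a·p₁ + b·p₂ ≈ (0.048, 0.729, -0.682); φ = arcsin(p_z) ≈ -43.03°, λ = atan2(p_y, p_x) ≈ 86.21°.

≈ 43°S, 86°E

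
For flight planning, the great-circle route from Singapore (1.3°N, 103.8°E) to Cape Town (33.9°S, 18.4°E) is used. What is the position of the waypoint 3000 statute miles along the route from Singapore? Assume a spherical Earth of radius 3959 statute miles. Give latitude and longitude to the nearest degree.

Write both endpoints as unit vectors p₁, p₂ with components (cos φ cos λ, cos φ sin λ, sin φ).
The central angle between the endpoints is δ = arccos(p₁·p₂) ≈ 1.517 rad (86.9°). The total great-circle distance is δ·R ≈ 1.517 × 3959 ≈ 6005 mi, so the target fraction is f = 3000/6005 ≈ 0.500.
Interpolate at f ≈ 0.500 with slerp weights a = sin((1−f)δ)/sin δ ≈ 0.689, b = sin(fδ)/sin δ ≈ 0.688.
p = a·p₁ + b·p₂ ≈ (0.378, 0.850, -0.368); φ = arcsin(p_z) ≈ -21.61°, λ = atan2(p_y, p_x) ≈ 66.03°.

≈ 22°S, 66°E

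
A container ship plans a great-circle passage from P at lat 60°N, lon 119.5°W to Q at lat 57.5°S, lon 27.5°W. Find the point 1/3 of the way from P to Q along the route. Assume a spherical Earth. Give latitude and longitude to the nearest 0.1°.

≈ lat 22.7°N, lon 81.1°W

Convert each endpoint to a unit vector on the sphere (x = cos φ cos λ, y = cos φ sin λ, z = sin φ).
The central angle between the endpoints is δ = arccos(p₁·p₂) ≈ 2.404 rad (137.7°).
Interpolate at f = 1/3 with slerp weights a = sin((1−f)δ)/sin δ ≈ 1.485, b = sin(fδ)/sin δ ≈ 1.067.
p = a·p₁ + b·p₂ ≈ (0.143, -0.911, 0.386); φ = arcsin(p_z) ≈ 22.72°, λ = atan2(p_y, p_x) ≈ -81.08°.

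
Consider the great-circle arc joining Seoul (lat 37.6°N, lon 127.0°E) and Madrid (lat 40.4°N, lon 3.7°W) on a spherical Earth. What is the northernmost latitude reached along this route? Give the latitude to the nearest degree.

≈ 63°N

The great circle lies in the plane with unit normal n̂ = (p₁ × p₂)/|p₁ × p₂|.
Here n̂_z ≈ -0.457; the vertex latitude is φ_max = arccos|n̂_z| ≈ 62.8°.
Check via Clairaut: cos φ_max = |cos φ₁| · sin C = cos(37.6°)·sin(35.3°) ≈ 0.457, again giving ≈ 62.8°.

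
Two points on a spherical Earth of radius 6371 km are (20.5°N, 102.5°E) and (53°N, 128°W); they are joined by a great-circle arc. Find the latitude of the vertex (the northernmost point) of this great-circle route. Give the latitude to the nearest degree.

≈ 64°N

The great circle lies in the plane with unit normal n̂ = (p₁ × p₂)/|p₁ × p₂|.
Here n̂_z ≈ +0.436; the vertex latitude is φ_max = arccos|n̂_z| ≈ 64.1°.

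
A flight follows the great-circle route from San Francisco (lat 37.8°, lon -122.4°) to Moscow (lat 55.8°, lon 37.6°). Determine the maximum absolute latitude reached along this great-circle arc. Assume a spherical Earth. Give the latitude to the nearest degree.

The great circle lies in the plane with unit normal n̂ = (p₁ × p₂)/|p₁ × p₂|.
Here n̂_z ≈ +0.153; the vertex latitude is φ_max = arccos|n̂_z| ≈ 81.2°.

≈ 81°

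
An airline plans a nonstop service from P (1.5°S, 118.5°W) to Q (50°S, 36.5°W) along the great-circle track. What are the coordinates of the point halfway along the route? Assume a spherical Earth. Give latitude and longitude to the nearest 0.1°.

Convert each endpoint to a unit vector on the sphere (x = cos φ cos λ, y = cos φ sin λ, z = sin φ).
The central angle between the endpoints is δ = arccos(p₁·p₂) ≈ 1.461 rad (83.7°).
Interpolate at f = 1/2 with slerp weights a = sin((1−f)δ)/sin δ ≈ 0.671, b = sin(fδ)/sin δ ≈ 0.671.
p = a·p₁ + b·p₂ ≈ (0.027, -0.846, -0.532); φ = arcsin(p_z) ≈ -32.13°, λ = atan2(p_y, p_x) ≈ -88.20°.

≈ (32.1°S, 88.2°W)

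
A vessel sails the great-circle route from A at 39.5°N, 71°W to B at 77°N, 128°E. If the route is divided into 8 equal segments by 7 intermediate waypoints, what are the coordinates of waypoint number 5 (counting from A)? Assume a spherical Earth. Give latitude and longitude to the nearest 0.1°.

≈ 78.3°N, 85.9°W

From cos δ = sin φ₁ sin φ₂ + cos φ₁ cos φ₂ cos Δλ, the central angle is δ ≈ 1.098 rad (62.9°).
Interpolate at f = 5/8 with slerp weights a = sin((1−f)δ)/sin δ ≈ 0.449, b = sin(fδ)/sin δ ≈ 0.712.
p = a·p₁ + b·p₂ ≈ (0.014, -0.202, 0.979); φ = arcsin(p_z) ≈ 78.33°, λ = atan2(p_y, p_x) ≈ -85.93°.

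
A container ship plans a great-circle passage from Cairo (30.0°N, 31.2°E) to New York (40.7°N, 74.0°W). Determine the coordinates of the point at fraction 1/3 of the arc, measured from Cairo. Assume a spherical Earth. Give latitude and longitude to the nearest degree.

≈ 45°N, 3°E

Write both endpoints as unit vectors p₁, p₂ with components (cos φ cos λ, cos φ sin λ, sin φ).
The central angle between the endpoints is δ = arccos(p₁·p₂) ≈ 1.416 rad (81.1°).
Interpolate at f = 1/3 with slerp weights a = sin((1−f)δ)/sin δ ≈ 0.820, b = sin(fδ)/sin δ ≈ 0.460.
p = a·p₁ + b·p₂ ≈ (0.703, 0.032, 0.710); φ = arcsin(p_z) ≈ 45.24°, λ = atan2(p_y, p_x) ≈ 2.63°.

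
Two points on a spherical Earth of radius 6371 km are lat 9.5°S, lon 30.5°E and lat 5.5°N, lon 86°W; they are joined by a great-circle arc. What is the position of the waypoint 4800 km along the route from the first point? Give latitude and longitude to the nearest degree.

≈ lat 6°S, lon 13°W

Write both endpoints as unit vectors p₁, p₂ with components (cos φ cos λ, cos φ sin λ, sin φ).
The central angle between the endpoints is δ = arccos(p₁·p₂) ≈ 2.042 rad (117.0°). The total great-circle distance is δ·R ≈ 2.042 × 6371 ≈ 13009 km, so the target fraction is f = 4800/13009 ≈ 0.369.
Interpolate at f ≈ 0.369 with slerp weights a = sin((1−f)δ)/sin δ ≈ 1.078, b = sin(fδ)/sin δ ≈ 0.768.
p = a·p₁ + b·p₂ ≈ (0.969, -0.223, -0.104); φ = arcsin(p_z) ≈ -5.99°, λ = atan2(p_y, p_x) ≈ -12.95°.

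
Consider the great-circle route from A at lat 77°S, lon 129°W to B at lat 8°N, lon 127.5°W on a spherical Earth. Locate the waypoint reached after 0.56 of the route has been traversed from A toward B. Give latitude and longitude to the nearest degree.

≈ lat 29°S, lon 128°W

The haversine formula gives a central angle δ ≈ 1.484 rad (85.0°) between the endpoints.
Interpolate at f = 0.56 with slerp weights a = sin((1−f)δ)/sin δ ≈ 0.610, b = sin(fδ)/sin δ ≈ 0.741.
p = a·p₁ + b·p₂ ≈ (-0.533, -0.689, -0.491); φ = arcsin(p_z) ≈ -29.40°, λ = atan2(p_y, p_x) ≈ -127.74°.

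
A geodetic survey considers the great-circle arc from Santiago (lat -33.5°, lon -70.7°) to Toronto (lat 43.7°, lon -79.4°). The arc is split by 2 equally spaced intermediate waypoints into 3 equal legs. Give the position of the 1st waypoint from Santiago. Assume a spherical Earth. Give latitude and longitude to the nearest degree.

≈ lat -8°, lon -74°

The haversine formula gives a central angle δ ≈ 1.355 rad (77.6°) between the endpoints.
Interpolate at f = 1/3 with slerp weights a = sin((1−f)δ)/sin δ ≈ 0.804, b = sin(fδ)/sin δ ≈ 0.447.
p = a·p₁ + b·p₂ ≈ (0.281, -0.950, -0.135); φ = arcsin(p_z) ≈ -7.76°, λ = atan2(p_y, p_x) ≈ -73.53°.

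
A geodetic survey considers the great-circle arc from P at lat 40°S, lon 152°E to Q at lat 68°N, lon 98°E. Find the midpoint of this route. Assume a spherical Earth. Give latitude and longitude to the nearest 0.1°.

≈ lat 15.4°N, lon 134.9°E

Convert each endpoint to a unit vector on the sphere (x = cos φ cos λ, y = cos φ sin λ, z = sin φ).
The central angle between the endpoints is δ = arccos(p₁·p₂) ≈ 2.012 rad (115.3°).
Interpolate at f = 1/2 with slerp weights a = sin((1−f)δ)/sin δ ≈ 0.934, b = sin(fδ)/sin δ ≈ 0.934.
p = a·p₁ + b·p₂ ≈ (-0.681, 0.683, 0.266); φ = arcsin(p_z) ≈ 15.41°, λ = atan2(p_y, p_x) ≈ 134.92°.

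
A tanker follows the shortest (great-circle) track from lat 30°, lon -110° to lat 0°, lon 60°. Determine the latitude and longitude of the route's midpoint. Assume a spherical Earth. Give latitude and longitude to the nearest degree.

≈ lat 67°, lon 14°

Write both endpoints as unit vectors p₁, p₂ with components (cos φ cos λ, cos φ sin λ, sin φ).
The central angle between the endpoints is δ = arccos(p₁·p₂) ≈ 2.592 rad (148.5°).
Interpolate at f = 1/2 with slerp weights a = sin((1−f)δ)/sin δ ≈ 1.843, b = sin(fδ)/sin δ ≈ 1.843.
p = a·p₁ + b·p₂ ≈ (0.376, 0.096, 0.922); φ = arcsin(p_z) ≈ 67.18°, λ = atan2(p_y, p_x) ≈ 14.37°.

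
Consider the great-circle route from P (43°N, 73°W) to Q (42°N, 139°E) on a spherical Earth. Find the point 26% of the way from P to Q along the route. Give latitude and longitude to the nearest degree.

≈ (63°N, 93°W)

Convert each endpoint to a unit vector on the sphere (x = cos φ cos λ, y = cos φ sin λ, z = sin φ).
The central angle between the endpoints is δ = arccos(p₁·p₂) ≈ 1.575 rad (90.3°).
Interpolate at f = 0.26 with slerp weights a = sin((1−f)δ)/sin δ ≈ 0.919, b = sin(fδ)/sin δ ≈ 0.398.
p = a·p₁ + b·p₂ ≈ (-0.027, -0.449, 0.893); φ = arcsin(p_z) ≈ 63.29°, λ = atan2(p_y, p_x) ≈ -93.42°.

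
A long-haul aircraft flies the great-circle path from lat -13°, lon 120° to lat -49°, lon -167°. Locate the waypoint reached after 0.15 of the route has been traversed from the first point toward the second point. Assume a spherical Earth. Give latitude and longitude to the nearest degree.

≈ lat -21°, lon 127°

Write both endpoints as unit vectors p₁, p₂ with components (cos φ cos λ, cos φ sin λ, sin φ).
The central angle between the endpoints is δ = arccos(p₁·p₂) ≈ 1.206 rad (69.1°).
Interpolate at f = 0.15 with slerp weights a = sin((1−f)δ)/sin δ ≈ 0.915, b = sin(fδ)/sin δ ≈ 0.193.
p = a·p₁ + b·p₂ ≈ (-0.569, 0.744, -0.351); φ = arcsin(p_z) ≈ -20.56°, λ = atan2(p_y, p_x) ≈ 127.41°.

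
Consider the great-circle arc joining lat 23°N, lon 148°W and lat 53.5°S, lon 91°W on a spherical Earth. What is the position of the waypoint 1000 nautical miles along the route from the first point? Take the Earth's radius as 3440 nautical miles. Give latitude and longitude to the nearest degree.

The haversine formula gives a central angle δ ≈ 1.587 rad (90.9°) between the endpoints. The total great-circle distance is δ·R ≈ 1.587 × 3440 ≈ 5458 nmi, so the target fraction is f = 1000/5458 ≈ 0.183.
Interpolate at f ≈ 0.183 with slerp weights a = sin((1−f)δ)/sin δ ≈ 0.963, b = sin(fδ)/sin δ ≈ 0.287.
p = a·p₁ + b·p₂ ≈ (-0.754, -0.640, 0.146); φ = arcsin(p_z) ≈ 8.38°, λ = atan2(p_y, p_x) ≈ -139.69°.

≈ lat 8°N, lon 140°W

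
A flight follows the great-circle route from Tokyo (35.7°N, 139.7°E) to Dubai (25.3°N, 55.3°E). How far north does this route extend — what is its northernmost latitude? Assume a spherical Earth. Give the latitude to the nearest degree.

≈ 40°N

The great circle lies in the plane with unit normal n̂ = (p₁ × p₂)/|p₁ × p₂|.
Here n̂_z ≈ -0.772; the vertex latitude is φ_max = arccos|n̂_z| ≈ 39.5°.
Check via Clairaut: cos φ_max = |cos φ₁| · sin C = cos(35.7°)·sin(71.8°) ≈ 0.772, again giving ≈ 39.5°.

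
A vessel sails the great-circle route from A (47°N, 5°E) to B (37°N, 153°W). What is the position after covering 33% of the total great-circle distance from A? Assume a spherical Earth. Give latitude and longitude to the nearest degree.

≈ (74°N, 29°W)

Convert each endpoint to a unit vector on the sphere (x = cos φ cos λ, y = cos φ sin λ, z = sin φ).
The central angle between the endpoints is δ = arccos(p₁·p₂) ≈ 1.636 rad (93.7°).
Interpolate at f = 0.33 with slerp weights a = sin((1−f)δ)/sin δ ≈ 0.891, b = sin(fδ)/sin δ ≈ 0.515.
p = a·p₁ + b·p₂ ≈ (0.239, -0.134, 0.962); φ = arcsin(p_z) ≈ 74.10°, λ = atan2(p_y, p_x) ≈ -29.23°.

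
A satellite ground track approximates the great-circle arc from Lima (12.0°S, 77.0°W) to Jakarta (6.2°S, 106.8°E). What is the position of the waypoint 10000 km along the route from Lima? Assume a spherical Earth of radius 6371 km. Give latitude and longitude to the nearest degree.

≈ (73°S, 149°E)

The haversine formula gives a central angle δ ≈ 2.817 rad (161.4°) between the endpoints. The total great-circle distance is δ·R ≈ 2.817 × 6371 ≈ 17948 km, so the target fraction is f = 10000/17948 ≈ 0.557.
Interpolate at f ≈ 0.557 with slerp weights a = sin((1−f)δ)/sin δ ≈ 2.975, b = sin(fδ)/sin δ ≈ 3.137.
p = a·p₁ + b·p₂ ≈ (-0.247, 0.151, -0.957); φ = arcsin(p_z) ≈ -73.19°, λ = atan2(p_y, p_x) ≈ 148.62°.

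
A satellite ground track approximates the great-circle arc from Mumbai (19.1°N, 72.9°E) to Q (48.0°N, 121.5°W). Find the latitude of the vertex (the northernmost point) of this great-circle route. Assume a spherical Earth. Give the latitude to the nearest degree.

≈ 80°N

The great circle lies in the plane with unit normal n̂ = (p₁ × p₂)/|p₁ × p₂|.
Here n̂_z ≈ +0.169; the vertex latitude is φ_max = arccos|n̂_z| ≈ 80.3°.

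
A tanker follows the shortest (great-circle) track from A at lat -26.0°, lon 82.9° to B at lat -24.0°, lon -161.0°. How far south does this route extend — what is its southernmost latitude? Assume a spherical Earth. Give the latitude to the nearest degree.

The great circle lies in the plane with unit normal n̂ = (p₁ × p₂)/|p₁ × p₂|.
Here n̂_z ≈ +0.750; the vertex latitude is φ_max = arccos|n̂_z| ≈ 41.4°.

≈ -41°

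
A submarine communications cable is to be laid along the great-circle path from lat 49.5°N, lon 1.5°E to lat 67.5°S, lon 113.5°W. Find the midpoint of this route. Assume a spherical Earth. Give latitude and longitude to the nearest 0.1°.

≈ lat 15.3°S, lon 33.9°W

The haversine formula gives a central angle δ ≈ 2.511 rad (143.9°) between the endpoints.
Interpolate at f = 1/2 with slerp weights a = sin((1−f)δ)/sin δ ≈ 1.612, b = sin(fδ)/sin δ ≈ 1.612.
p = a·p₁ + b·p₂ ≈ (0.801, -0.538, -0.264); φ = arcsin(p_z) ≈ -15.28°, λ = atan2(p_y, p_x) ≈ -33.92°.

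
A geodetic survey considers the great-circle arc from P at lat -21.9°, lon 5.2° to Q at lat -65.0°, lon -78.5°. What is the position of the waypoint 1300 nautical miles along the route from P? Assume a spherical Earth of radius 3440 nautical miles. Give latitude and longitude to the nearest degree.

≈ lat -41°, lon -8°

Write both endpoints as unit vectors p₁, p₂ with components (cos φ cos λ, cos φ sin λ, sin φ).
The central angle between the endpoints is δ = arccos(p₁·p₂) ≈ 1.180 rad (67.6°). The total great-circle distance is δ·R ≈ 1.180 × 3440 ≈ 4059 nmi, so the target fraction is f = 1300/4059 ≈ 0.320.
Interpolate at f ≈ 0.320 with slerp weights a = sin((1−f)δ)/sin δ ≈ 0.777, b = sin(fδ)/sin δ ≈ 0.399.
p = a·p₁ + b·p₂ ≈ (0.752, -0.100, -0.652); φ = arcsin(p_z) ≈ -40.67°, λ = atan2(p_y, p_x) ≈ -7.57°.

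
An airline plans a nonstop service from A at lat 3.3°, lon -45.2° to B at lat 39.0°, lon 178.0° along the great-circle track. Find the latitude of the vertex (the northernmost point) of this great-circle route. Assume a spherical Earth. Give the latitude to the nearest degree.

The great circle lies in the plane with unit normal n̂ = (p₁ × p₂)/|p₁ × p₂|.
Here n̂_z ≈ -0.626; the vertex latitude is φ_max = arccos|n̂_z| ≈ 51.2°.
Check via Clairaut: cos φ_max = |cos φ₁| · sin C = cos(3.3°)·sin(38.8°) ≈ 0.626, again giving ≈ 51.2°.

≈ 51°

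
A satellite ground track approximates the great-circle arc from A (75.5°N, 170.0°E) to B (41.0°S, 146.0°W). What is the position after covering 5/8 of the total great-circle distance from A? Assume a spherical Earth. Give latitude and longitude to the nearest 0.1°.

Convert each endpoint to a unit vector on the sphere (x = cos φ cos λ, y = cos φ sin λ, z = sin φ).
The central angle between the endpoints is δ = arccos(p₁·p₂) ≈ 2.094 rad (119.9°).
Interpolate at f = 5/8 with slerp weights a = sin((1−f)δ)/sin δ ≈ 0.816, b = sin(fδ)/sin δ ≈ 1.115.
p = a·p₁ + b·p₂ ≈ (-0.899, -0.435, 0.059); φ = arcsin(p_z) ≈ 3.36°, λ = atan2(p_y, p_x) ≈ -154.17°.

≈ (3.4°N, 154.2°W)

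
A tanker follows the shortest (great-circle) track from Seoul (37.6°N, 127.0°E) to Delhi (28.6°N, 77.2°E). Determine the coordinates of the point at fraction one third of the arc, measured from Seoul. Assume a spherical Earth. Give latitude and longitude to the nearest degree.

Convert each endpoint to a unit vector on the sphere (x = cos φ cos λ, y = cos φ sin λ, z = sin φ).
The central angle between the endpoints is δ = arccos(p₁·p₂) ≈ 0.736 rad (42.2°).
Interpolate at f = 1/3 with slerp weights a = sin((1−f)δ)/sin δ ≈ 0.702, b = sin(fδ)/sin δ ≈ 0.362.
p = a·p₁ + b·p₂ ≈ (-0.264, 0.754, 0.601); φ = arcsin(p_z) ≈ 36.98°, λ = atan2(p_y, p_x) ≈ 109.32°.

≈ 37°N, 109°E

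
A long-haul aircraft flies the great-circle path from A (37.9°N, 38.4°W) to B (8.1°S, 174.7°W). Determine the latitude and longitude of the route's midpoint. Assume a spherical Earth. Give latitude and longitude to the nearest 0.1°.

≈ (34.5°N, 122.3°W)

Convert each endpoint to a unit vector on the sphere (x = cos φ cos λ, y = cos φ sin λ, z = sin φ).
The central angle between the endpoints is δ = arccos(p₁·p₂) ≈ 2.280 rad (130.6°).
Interpolate at f = 1/2 with slerp weights a = sin((1−f)δ)/sin δ ≈ 1.198, b = sin(fδ)/sin δ ≈ 1.198.
p = a·p₁ + b·p₂ ≈ (-0.440, -0.696, 0.567); φ = arcsin(p_z) ≈ 34.53°, λ = atan2(p_y, p_x) ≈ -122.28°.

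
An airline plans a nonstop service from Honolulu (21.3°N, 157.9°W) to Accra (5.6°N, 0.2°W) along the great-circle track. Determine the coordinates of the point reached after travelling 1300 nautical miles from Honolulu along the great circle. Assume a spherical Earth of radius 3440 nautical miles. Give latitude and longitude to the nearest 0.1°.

Convert each endpoint to a unit vector on the sphere (x = cos φ cos λ, y = cos φ sin λ, z = sin φ).
The central angle between the endpoints is δ = arccos(p₁·p₂) ≈ 2.536 rad (145.3°). The total great-circle distance is δ·R ≈ 2.536 × 3440 ≈ 8726 nmi, so the target fraction is f = 1300/8726 ≈ 0.149.
Interpolate at f ≈ 0.149 with slerp weights a = sin((1−f)δ)/sin δ ≈ 1.463, b = sin(fδ)/sin δ ≈ 0.649.
p = a·p₁ + b·p₂ ≈ (-0.617, -0.515, 0.595); φ = arcsin(p_z) ≈ 36.49°, λ = atan2(p_y, p_x) ≈ -140.16°.

≈ (36.5°N, 140.2°W)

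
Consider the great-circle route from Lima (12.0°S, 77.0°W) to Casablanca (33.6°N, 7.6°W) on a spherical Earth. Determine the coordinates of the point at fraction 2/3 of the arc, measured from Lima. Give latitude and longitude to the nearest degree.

From cos δ = sin φ₁ sin φ₂ + cos φ₁ cos φ₂ cos Δλ, the central angle is δ ≈ 1.398 rad (80.1°).
Interpolate at f = 2/3 with slerp weights a = sin((1−f)δ)/sin δ ≈ 0.456, b = sin(fδ)/sin δ ≈ 0.815.
p = a·p₁ + b·p₂ ≈ (0.773, -0.525, 0.356); φ = arcsin(p_z) ≈ 20.87°, λ = atan2(p_y, p_x) ≈ -34.15°.

≈ 21°N, 34°W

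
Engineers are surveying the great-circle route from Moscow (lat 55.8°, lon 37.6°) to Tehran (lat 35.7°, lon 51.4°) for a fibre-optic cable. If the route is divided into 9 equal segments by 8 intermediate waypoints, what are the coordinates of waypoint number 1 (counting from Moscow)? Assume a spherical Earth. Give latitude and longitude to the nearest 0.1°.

From cos δ = sin φ₁ sin φ₂ + cos φ₁ cos φ₂ cos Δλ, the central angle is δ ≈ 0.387 rad (22.2°).
Interpolate at f = 1/9 with slerp weights a = sin((1−f)δ)/sin δ ≈ 0.894, b = sin(fδ)/sin δ ≈ 0.114.
p = a·p₁ + b·p₂ ≈ (0.456, 0.379, 0.806); φ = arcsin(p_z) ≈ 53.66°, λ = atan2(p_y, p_x) ≈ 39.73°.

≈ lat 53.7°, lon 39.7°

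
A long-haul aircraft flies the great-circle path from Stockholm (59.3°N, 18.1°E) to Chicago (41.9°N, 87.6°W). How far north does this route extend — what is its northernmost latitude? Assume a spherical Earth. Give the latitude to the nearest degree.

The great circle lies in the plane with unit normal n̂ = (p₁ × p₂)/|p₁ × p₂|.
Here n̂_z ≈ -0.415; the vertex latitude is φ_max = arccos|n̂_z| ≈ 65.5°.
Check via Clairaut: cos φ_max = |cos φ₁| · sin C = cos(59.3°)·sin(54.3°) ≈ 0.415, again giving ≈ 65.5°.

≈ 65°N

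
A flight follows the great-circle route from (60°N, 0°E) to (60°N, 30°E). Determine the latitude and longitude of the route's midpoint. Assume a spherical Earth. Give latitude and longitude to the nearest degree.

Convert each endpoint to a unit vector on the sphere (x = cos φ cos λ, y = cos φ sin λ, z = sin φ).
The central angle between the endpoints is δ = arccos(p₁·p₂) ≈ 0.260 rad (14.9°).
Interpolate at f = 1/2 with slerp weights a = sin((1−f)δ)/sin δ ≈ 0.504, b = sin(fδ)/sin δ ≈ 0.504.
p = a·p₁ + b·p₂ ≈ (0.470, 0.126, 0.873); φ = arcsin(p_z) ≈ 60.85°, λ = atan2(p_y, p_x) ≈ 15.00°.

≈ (61°N, 15°E)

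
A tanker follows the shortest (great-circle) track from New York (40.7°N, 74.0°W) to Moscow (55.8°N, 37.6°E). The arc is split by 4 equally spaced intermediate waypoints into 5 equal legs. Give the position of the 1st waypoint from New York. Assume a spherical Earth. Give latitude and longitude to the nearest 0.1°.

≈ 51.3°N, 61.8°W

From cos δ = sin φ₁ sin φ₂ + cos φ₁ cos φ₂ cos Δλ, the central angle is δ ≈ 1.178 rad (67.5°).
Interpolate at f = 1/5 with slerp weights a = sin((1−f)δ)/sin δ ≈ 0.876, b = sin(fδ)/sin δ ≈ 0.253.
p = a·p₁ + b·p₂ ≈ (0.296, -0.552, 0.780); φ = arcsin(p_z) ≈ 51.27°, λ = atan2(p_y, p_x) ≈ -61.82°.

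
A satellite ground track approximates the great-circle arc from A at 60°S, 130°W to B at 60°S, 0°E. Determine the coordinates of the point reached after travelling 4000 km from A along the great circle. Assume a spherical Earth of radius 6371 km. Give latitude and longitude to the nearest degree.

Convert each endpoint to a unit vector on the sphere (x = cos φ cos λ, y = cos φ sin λ, z = sin φ).
The central angle between the endpoints is δ = arccos(p₁·p₂) ≈ 0.941 rad (53.9°). The total great-circle distance is δ·R ≈ 0.941 × 6371 ≈ 5993 km, so the target fraction is f = 4000/5993 ≈ 0.667.
Interpolate at f ≈ 0.667 with slerp weights a = sin((1−f)δ)/sin δ ≈ 0.381, b = sin(fδ)/sin δ ≈ 0.727.
p = a·p₁ + b·p₂ ≈ (0.241, -0.146, -0.959); φ = arcsin(p_z) ≈ -73.63°, λ = atan2(p_y, p_x) ≈ -31.17°.

≈ 74°S, 31°W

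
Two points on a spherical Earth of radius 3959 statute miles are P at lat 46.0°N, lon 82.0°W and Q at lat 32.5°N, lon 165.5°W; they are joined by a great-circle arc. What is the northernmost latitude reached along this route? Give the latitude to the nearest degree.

The great circle lies in the plane with unit normal n̂ = (p₁ × p₂)/|p₁ × p₂|.
Here n̂_z ≈ -0.653; the vertex latitude is φ_max = arccos|n̂_z| ≈ 49.2°.
Check via Clairaut: cos φ_max = |cos φ₁| · sin C = cos(46.0°)·sin(70.0°) ≈ 0.653, again giving ≈ 49.2°.

≈ 49°N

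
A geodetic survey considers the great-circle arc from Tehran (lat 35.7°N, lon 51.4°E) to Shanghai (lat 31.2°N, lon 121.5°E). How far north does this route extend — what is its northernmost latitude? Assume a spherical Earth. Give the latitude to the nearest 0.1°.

≈ 39.2°N

The great circle lies in the plane with unit normal n̂ = (p₁ × p₂)/|p₁ × p₂|.
Here n̂_z ≈ +0.775; the vertex latitude is φ_max = arccos|n̂_z| ≈ 39.2°.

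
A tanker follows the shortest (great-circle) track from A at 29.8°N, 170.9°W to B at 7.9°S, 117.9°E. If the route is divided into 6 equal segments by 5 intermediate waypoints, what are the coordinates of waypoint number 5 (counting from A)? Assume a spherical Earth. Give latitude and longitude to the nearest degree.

The haversine formula gives a central angle δ ≈ 1.361 rad (78.0°) between the endpoints.
Interpolate at f = 5/6 with slerp weights a = sin((1−f)δ)/sin δ ≈ 0.230, b = sin(fδ)/sin δ ≈ 0.926.
p = a·p₁ + b·p₂ ≈ (-0.626, 0.779, -0.013); φ = arcsin(p_z) ≈ -0.75°, λ = atan2(p_y, p_x) ≈ 128.79°.

≈ 1°S, 129°E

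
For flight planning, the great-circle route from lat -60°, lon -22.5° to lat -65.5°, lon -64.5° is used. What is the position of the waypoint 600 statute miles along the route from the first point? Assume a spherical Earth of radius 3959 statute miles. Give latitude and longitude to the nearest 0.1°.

Write both endpoints as unit vectors p₁, p₂ with components (cos φ cos λ, cos φ sin λ, sin φ).
The central angle between the endpoints is δ = arccos(p₁·p₂) ≈ 0.342 rad (19.6°). The total great-circle distance is δ·R ≈ 0.342 × 3959 ≈ 1353 mi, so the target fraction is f = 600/1353 ≈ 0.443.
Interpolate at f ≈ 0.443 with slerp weights a = sin((1−f)δ)/sin δ ≈ 0.564, b = sin(fδ)/sin δ ≈ 0.450.
p = a·p₁ + b·p₂ ≈ (0.341, -0.277, -0.898); φ = arcsin(p_z) ≈ -63.96°, λ = atan2(p_y, p_x) ≈ -39.04°.

≈ lat -64.0°, lon -39.0°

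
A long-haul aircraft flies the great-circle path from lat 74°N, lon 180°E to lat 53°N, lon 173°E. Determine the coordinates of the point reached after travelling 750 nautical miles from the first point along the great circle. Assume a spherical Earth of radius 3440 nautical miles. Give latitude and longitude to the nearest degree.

The haversine formula gives a central angle δ ≈ 0.370 rad (21.2°) between the endpoints. The total great-circle distance is δ·R ≈ 0.370 × 3440 ≈ 1273 nmi, so the target fraction is f = 750/1273 ≈ 0.589.
Interpolate at f ≈ 0.589 with slerp weights a = sin((1−f)δ)/sin δ ≈ 0.419, b = sin(fδ)/sin δ ≈ 0.598.
p = a·p₁ + b·p₂ ≈ (-0.473, 0.044, 0.880); φ = arcsin(p_z) ≈ 61.66°, λ = atan2(p_y, p_x) ≈ 174.70°.

≈ lat 62°N, lon 175°E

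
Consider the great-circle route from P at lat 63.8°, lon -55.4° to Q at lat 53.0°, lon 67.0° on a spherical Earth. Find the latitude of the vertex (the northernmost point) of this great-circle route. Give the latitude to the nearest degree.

The great circle lies in the plane with unit normal n̂ = (p₁ × p₂)/|p₁ × p₂|.
Here n̂_z ≈ +0.274; the vertex latitude is φ_max = arccos|n̂_z| ≈ 74.1°.
Check via Clairaut: cos φ_max = |cos φ₁| · sin C = cos(63.8°)·sin(38.4°) ≈ 0.274, again giving ≈ 74.1°.

≈ 74°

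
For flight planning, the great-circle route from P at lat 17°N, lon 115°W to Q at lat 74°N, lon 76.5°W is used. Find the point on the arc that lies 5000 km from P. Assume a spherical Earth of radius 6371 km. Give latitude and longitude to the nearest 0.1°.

≈ lat 60.4°N, lon 98.7°W

Convert each endpoint to a unit vector on the sphere (x = cos φ cos λ, y = cos φ sin λ, z = sin φ).
The central angle between the endpoints is δ = arccos(p₁·p₂) ≈ 1.062 rad (60.8°). The total great-circle distance is δ·R ≈ 1.062 × 6371 ≈ 6764 km, so the target fraction is f = 5000/6764 ≈ 0.739.
Interpolate at f ≈ 0.739 with slerp weights a = sin((1−f)δ)/sin δ ≈ 0.313, b = sin(fδ)/sin δ ≈ 0.809.
p = a·p₁ + b·p₂ ≈ (-0.074, -0.488, 0.869); φ = arcsin(p_z) ≈ 60.40°, λ = atan2(p_y, p_x) ≈ -98.67°.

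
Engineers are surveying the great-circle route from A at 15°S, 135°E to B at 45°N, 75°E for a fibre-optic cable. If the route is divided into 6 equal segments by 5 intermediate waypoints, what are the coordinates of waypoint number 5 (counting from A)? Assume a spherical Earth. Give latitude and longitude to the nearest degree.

≈ 37°N, 89°E

Write both endpoints as unit vectors p₁, p₂ with components (cos φ cos λ, cos φ sin λ, sin φ).
The central angle between the endpoints is δ = arccos(p₁·p₂) ≈ 1.412 rad (80.9°).
Interpolate at f = 5/6 with slerp weights a = sin((1−f)δ)/sin δ ≈ 0.236, b = sin(fδ)/sin δ ≈ 0.935.
p = a·p₁ + b·p₂ ≈ (0.010, 0.800, 0.600); φ = arcsin(p_z) ≈ 36.87°, λ = atan2(p_y, p_x) ≈ 89.29°.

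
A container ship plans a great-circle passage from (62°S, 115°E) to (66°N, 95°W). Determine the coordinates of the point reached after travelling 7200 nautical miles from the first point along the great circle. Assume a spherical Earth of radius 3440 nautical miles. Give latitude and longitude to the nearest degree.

≈ (40°N, 166°W)

From cos δ = sin φ₁ sin φ₂ + cos φ₁ cos φ₂ cos Δλ, the central angle is δ ≈ 2.904 rad (166.4°). The total great-circle distance is δ·R ≈ 2.904 × 3440 ≈ 9991 nmi, so the target fraction is f = 7200/9991 ≈ 0.721.
Interpolate at f ≈ 0.721 with slerp weights a = sin((1−f)δ)/sin δ ≈ 3.085, b = sin(fδ)/sin δ ≈ 3.687.
p = a·p₁ + b·p₂ ≈ (-0.743, -0.181, 0.644); φ = arcsin(p_z) ≈ 40.13°, λ = atan2(p_y, p_x) ≈ -166.28°.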